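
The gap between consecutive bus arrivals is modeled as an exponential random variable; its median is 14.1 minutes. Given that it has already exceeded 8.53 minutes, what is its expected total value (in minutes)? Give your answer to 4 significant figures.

For an exponential, median = ln(2)/λ, so λ = ln 2 / 14.1 = 0.0491594 per minute.
By memorylessness, E[X | X > 8.53] = 8.53 + 1/λ = 8.53 + 20.342 = 28.872 minutes.

28.87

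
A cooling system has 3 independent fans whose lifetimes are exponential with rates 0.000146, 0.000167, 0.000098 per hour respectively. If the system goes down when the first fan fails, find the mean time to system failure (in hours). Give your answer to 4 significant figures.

2433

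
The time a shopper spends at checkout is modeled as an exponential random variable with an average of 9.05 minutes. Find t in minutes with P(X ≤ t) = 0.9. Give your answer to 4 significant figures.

The rate is λ = 1/9.05 = 0.110497 per minute.
Set 1 − e^(−λt) = 0.9, so t = −ln(0.1)/λ = 2.3026/0.110497 ≈ 20.8384 minutes.

20.84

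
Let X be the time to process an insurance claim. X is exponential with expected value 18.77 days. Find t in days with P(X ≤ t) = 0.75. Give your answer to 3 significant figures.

26.0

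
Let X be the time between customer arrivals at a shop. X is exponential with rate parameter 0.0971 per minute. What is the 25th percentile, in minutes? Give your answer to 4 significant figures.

Set 1 − e^(−λt) = 0.25, so t = −ln(0.75)/λ = 0.28768/0.0971 ≈ 2.96274 minutes.

2.963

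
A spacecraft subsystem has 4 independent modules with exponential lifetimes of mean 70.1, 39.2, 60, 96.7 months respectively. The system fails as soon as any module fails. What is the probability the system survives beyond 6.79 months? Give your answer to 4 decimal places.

0.6354

The first failure time is exponential with rate Σλ_i = 1/70.1 + 1/39.2 + 1/60 + 1/96.7 = 0.0667835 per month.
P(min > 6.79) = e^(−0.0667835·6.79) = e^(−0.45346) ≈ 0.6354.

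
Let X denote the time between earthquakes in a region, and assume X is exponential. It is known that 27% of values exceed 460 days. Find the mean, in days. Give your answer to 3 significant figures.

351

e^(−λ·460) = 0.27 ⇒ λ = −ln(0.27)/460 = 0.00284638.
Mean = 1/λ = 351.324 days.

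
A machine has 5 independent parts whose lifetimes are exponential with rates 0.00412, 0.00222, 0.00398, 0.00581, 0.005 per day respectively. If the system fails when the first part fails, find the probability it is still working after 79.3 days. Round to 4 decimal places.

0.1872

The time to first failure is exponential with rate Σλ = 0.00412 + 0.00222 + 0.00398 + 0.00581 + 0.005 = 0.02113.
P(min > 79.3) = e^(−0.02113·79.3) = e^(−1.6756) ≈ 0.1872.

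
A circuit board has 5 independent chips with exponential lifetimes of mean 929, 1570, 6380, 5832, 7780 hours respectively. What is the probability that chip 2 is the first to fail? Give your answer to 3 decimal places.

0.294

Rates: λ_i = 1/mean_i → 0.00107643, 0.000636943, 0.00015674, 0.000171468, 0.000128535; Σλ = 0.00217011.
P(chip 2 first) = λ_2/Σλ = 0.000636943/0.00217011 ≈ 0.294.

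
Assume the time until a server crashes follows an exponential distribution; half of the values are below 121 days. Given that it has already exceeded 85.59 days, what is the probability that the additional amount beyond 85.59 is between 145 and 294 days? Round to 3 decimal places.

0.250

For an exponential, median = ln(2)/λ, so λ = ln 2 / 121 = 0.00572849 per day.
Memoryless: the residual past 85.59 is again Exp(λ).
P(145 < residual < 294) = e^(−λ·145) − e^(−λ·294) = 0.43577 − 0.18560 ≈ 0.250.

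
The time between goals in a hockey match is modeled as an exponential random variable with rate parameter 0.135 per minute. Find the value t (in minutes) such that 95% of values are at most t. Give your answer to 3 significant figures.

22.2

Set 1 − e^(−λt) = 0.95, so t = −ln(0.05)/λ = 2.9957/0.135 ≈ 22.1906 minutes.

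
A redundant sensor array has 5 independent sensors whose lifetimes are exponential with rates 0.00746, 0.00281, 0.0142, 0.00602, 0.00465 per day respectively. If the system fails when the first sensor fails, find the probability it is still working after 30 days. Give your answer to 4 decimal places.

The time to first failure is exponential with rate Σλ = 0.00746 + 0.00281 + 0.0142 + 0.00602 + 0.00465 = 0.03514.
P(min > 30) = e^(−0.03514·30) = e^(−1.0542) ≈ 0.3485.

0.3485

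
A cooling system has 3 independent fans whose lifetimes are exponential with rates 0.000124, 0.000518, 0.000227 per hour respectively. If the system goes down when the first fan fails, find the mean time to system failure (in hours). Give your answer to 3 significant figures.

1150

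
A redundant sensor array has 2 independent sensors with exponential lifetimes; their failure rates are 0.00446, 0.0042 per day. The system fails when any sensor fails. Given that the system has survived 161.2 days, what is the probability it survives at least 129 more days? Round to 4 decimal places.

Time to first failure ~ Exp(Σλ) with Σλ = 0.00866.
By memorylessness, P(T > 161.2+129 | T > 161.2) = P(T > 129) = e^(−0.00866·129) ≈ 0.3272.

0.3272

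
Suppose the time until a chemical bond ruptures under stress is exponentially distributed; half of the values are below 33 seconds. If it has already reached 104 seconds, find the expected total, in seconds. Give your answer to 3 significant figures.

152

For an exponential, median = ln(2)/λ, so λ = ln 2 / 33 = 0.0210045 per second.
By memorylessness, E[X | X > 104] = 104 + 1/λ = 104 + 47.6089 = 151.609 seconds.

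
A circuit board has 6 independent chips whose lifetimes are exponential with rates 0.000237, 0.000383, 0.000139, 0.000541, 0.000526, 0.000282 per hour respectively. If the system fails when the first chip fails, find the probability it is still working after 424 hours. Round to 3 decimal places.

0.409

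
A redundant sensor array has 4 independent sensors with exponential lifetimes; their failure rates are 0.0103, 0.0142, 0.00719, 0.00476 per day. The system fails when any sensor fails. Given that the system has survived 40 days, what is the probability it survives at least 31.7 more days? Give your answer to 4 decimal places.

0.3149

Time to first failure ~ Exp(Σλ) with Σλ = 0.03645.
By memorylessness, P(T > 40+31.7 | T > 40) = P(T > 31.7) = e^(−0.03645·31.7) ≈ 0.3149.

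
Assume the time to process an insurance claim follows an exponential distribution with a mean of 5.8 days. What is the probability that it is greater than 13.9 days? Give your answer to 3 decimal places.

The rate is λ = 1/5.8 = 0.172414 per day.
P(X > 13.9) = e^(−λ·13.9) = e^(−2.3966) ≈ 0.091.

0.091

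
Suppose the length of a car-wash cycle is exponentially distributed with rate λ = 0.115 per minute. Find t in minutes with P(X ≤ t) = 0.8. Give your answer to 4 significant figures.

14.00

Set 1 − e^(−λt) = 0.8, so t = −ln(0.2)/λ = 1.6094/0.115 ≈ 13.9951 minutes.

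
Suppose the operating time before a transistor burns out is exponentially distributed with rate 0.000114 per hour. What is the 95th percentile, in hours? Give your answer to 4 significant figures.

26280

Set 1 − e^(−λt) = 0.95, so t = −ln(0.05)/λ = 2.9957/0.000114 ≈ 26278.4 hours.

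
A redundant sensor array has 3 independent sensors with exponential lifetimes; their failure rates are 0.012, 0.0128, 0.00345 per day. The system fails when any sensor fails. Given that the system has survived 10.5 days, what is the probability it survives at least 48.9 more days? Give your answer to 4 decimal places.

Time to first failure ~ Exp(Σλ) with Σλ = 0.02825.
By memorylessness, P(T > 10.5+48.9 | T > 10.5) = P(T > 48.9) = e^(−0.02825·48.9) ≈ 0.2512.

0.2512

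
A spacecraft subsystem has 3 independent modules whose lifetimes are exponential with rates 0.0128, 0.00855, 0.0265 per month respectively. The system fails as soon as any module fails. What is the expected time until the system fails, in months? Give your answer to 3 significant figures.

20.9

The time to first failure is exponential with rate Σλ = 0.0128 + 0.00855 + 0.0265 = 0.04785.
E[min] = 1/Σλ = 1/0.04785 = 20.8986 months.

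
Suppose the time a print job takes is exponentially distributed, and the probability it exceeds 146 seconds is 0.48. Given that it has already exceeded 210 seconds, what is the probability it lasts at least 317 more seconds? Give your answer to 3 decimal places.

0.203

From e^(−λ·146) = 0.48, λ = −ln(0.48)/146 = 0.00502719.
Memoryless: P(X > 210+317 | X > 210) = P(X > 317) = e^(−0.00502719·317) ≈ 0.203.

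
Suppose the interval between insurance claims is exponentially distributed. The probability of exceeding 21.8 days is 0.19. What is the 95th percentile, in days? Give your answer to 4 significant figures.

e^(−λ·21.8) = 0.19 ⇒ λ = −ln(0.19)/21.8 = 0.0761803.
95th percentile: 1 − e^(−λt) = 0.95, t = −ln(0.05)/λ = 39.3242 days.

39.32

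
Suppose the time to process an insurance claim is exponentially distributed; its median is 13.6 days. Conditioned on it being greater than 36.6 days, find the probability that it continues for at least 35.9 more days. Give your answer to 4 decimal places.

0.1605

For an exponential, median = ln(2)/λ, so λ = ln 2 / 13.6 = 0.0509667 per day.
By the memoryless property, P(X > 36.6+35.9 | X > 36.6) = P(X > 35.9).
P(X > 35.9) = e^(−1.8297) ≈ 0.1605.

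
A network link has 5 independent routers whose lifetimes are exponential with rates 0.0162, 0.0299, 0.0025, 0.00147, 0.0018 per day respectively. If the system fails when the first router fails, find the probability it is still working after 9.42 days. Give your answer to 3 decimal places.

0.613

The time to first failure is exponential with rate Σλ = 0.0162 + 0.0299 + 0.0025 + 0.00147 + 0.0018 = 0.05187.
P(min > 9.42) = e^(−0.05187·9.42) = e^(−0.48862) ≈ 0.613.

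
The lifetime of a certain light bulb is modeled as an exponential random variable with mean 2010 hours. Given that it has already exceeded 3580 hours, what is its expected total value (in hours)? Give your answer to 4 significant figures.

The rate is λ = 1/2010 = 0.000497512 per hour.
By memorylessness, E[X | X > 3580] = 3580 + 1/λ = 3580 + 2010 = 5590 hours.

5590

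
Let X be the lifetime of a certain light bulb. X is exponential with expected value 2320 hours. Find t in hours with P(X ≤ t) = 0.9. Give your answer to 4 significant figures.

5342

The rate is λ = 1/2320 = 0.000431034 per hour.
Set 1 − e^(−λt) = 0.9, so t = −ln(0.1)/λ = 2.3026/0.000431034 ≈ 5342 hours.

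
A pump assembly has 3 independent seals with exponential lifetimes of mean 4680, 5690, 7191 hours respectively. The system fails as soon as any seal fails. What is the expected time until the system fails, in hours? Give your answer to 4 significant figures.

The first failure time is exponential with rate Σλ_i = 1/4680 + 1/5690 + 1/7191 = 0.000528485 per hour.
E[min] = 1/Σλ = 1/0.000528485 = 1892.2 hours.

1892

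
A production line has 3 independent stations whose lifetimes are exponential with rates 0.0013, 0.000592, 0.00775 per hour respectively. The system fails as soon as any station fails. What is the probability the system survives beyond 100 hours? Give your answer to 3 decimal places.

0.381

The time to first failure is exponential with rate Σλ = 0.0013 + 0.000592 + 0.00775 = 0.009642.
P(min > 100) = e^(−0.009642·100) = e^(−0.9642) ≈ 0.381.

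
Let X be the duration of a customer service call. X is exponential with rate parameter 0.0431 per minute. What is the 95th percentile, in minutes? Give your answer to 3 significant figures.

69.5

Set 1 − e^(−λt) = 0.95, so t = −ln(0.05)/λ = 2.9957/0.0431 ≈ 69.5065 minutes.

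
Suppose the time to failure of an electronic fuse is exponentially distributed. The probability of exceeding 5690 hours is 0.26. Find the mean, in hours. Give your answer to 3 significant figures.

e^(−λ·5690) = 0.26 ⇒ λ = −ln(0.26)/5690 = 0.000236744.
Mean = 1/λ = 4223.97 hours.

4220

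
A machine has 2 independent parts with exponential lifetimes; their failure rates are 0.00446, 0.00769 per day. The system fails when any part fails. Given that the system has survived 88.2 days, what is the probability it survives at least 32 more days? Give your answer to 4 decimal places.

0.6779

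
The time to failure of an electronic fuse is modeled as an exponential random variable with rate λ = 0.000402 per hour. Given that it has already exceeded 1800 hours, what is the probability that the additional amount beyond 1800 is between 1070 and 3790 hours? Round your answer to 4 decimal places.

0.4325

Memoryless: the residual past 1800 is again Exp(λ).
P(1070 < residual < 3790) = e^(−λ·1070) − e^(−λ·3790) = 0.65042 − 0.21793 ≈ 0.4325.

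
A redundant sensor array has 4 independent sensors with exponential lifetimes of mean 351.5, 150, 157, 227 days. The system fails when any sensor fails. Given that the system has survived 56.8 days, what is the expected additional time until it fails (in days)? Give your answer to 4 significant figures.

First-failure rate Σλ = 1/351.5 + 1/150 + 1/157 + 1/227 = 0.0202863.
By memorylessness the expected residual is 1/Σλ = 49.2943 days, regardless of the 56.8 already elapsed.

49.29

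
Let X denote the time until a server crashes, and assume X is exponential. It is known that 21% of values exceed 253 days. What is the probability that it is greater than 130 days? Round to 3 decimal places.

e^(−λ·253) = 0.21 ⇒ λ = −ln(0.21)/253 = 0.00616857.
P(X > 130) = e^(−0.00616857·130) = e^(−0.80191) ≈ 0.448.

0.448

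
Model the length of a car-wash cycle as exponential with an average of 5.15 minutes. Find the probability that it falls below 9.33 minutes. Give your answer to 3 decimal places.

The rate is λ = 1/5.15 = 0.194175 per minute.
P(X ≤ 9.33) = 1 − e^(−λ·9.33) = 1 − e^(−1.8117) ≈ 0.837.

0.837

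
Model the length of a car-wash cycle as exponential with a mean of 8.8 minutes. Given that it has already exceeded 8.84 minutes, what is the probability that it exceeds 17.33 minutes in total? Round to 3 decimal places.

0.381

The rate is λ = 1/8.8 = 0.113636 per minute.
The exponential is memoryless, so the remaining time is again Exp(λ): the condition X > 8.84 is irrelevant.
P(X > 8.49) = e^(−0.96477) ≈ 0.381.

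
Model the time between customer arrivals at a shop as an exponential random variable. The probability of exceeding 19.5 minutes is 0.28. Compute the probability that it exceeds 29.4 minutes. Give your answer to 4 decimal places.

0.1467

e^(−λ·19.5) = 0.28 ⇒ λ = −ln(0.28)/19.5 = 0.0652803.
P(X > 29.4) = e^(−0.0652803·29.4) = e^(−1.9192) ≈ 0.1467.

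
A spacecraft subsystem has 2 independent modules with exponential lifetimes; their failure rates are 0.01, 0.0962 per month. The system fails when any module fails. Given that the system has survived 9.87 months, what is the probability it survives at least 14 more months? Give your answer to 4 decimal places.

Time to first failure ~ Exp(Σλ) with Σλ = 0.1062.
By memorylessness, P(T > 9.87+14 | T > 9.87) = P(T > 14) = e^(−0.1062·14) ≈ 0.2261.

0.2261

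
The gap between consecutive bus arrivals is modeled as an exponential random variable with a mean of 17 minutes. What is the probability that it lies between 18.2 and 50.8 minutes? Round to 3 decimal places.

0.292

The rate is λ = 1/17 = 0.0588235 per minute.
P(18.2 < X < 50.8) = e^(−λ·18.2) − e^(−λ·50.8) = 0.34281 − 0.05038 ≈ 0.292.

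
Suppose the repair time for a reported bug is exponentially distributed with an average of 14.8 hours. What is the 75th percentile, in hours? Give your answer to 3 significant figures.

The rate is λ = 1/14.8 = 0.0675676 per hour.
Set 1 − e^(−λt) = 0.75, so t = −ln(0.25)/λ = 1.3863/0.0675676 ≈ 20.5172 hours.

20.5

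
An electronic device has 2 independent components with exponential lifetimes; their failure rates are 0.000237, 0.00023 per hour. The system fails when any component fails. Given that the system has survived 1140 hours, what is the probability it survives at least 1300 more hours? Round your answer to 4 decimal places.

Time to first failure ~ Exp(Σλ) with Σλ = 0.000467.
By memorylessness, P(T > 1140+1300 | T > 1140) = P(T > 1300) = e^(−0.000467·1300) ≈ 0.5449.

0.5449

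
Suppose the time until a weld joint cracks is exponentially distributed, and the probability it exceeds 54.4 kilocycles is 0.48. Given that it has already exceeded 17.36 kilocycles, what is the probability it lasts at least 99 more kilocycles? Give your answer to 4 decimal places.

From e^(−λ·54.4) = 0.48, λ = −ln(0.48)/54.4 = 0.0134921.
Memoryless: P(X > 17.36+99 | X > 17.36) = P(X > 99) = e^(−0.0134921·99) ≈ 0.2630.

0.2630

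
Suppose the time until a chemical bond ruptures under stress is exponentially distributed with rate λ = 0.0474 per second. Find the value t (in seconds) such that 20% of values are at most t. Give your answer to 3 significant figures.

Set 1 − e^(−λt) = 0.2, so t = −ln(0.8)/λ = 0.22314/0.0474 ≈ 4.70767 seconds.

4.71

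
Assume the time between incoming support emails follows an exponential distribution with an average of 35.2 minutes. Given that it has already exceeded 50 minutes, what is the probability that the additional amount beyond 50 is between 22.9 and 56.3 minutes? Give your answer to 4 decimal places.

0.3197

The rate is λ = 1/35.2 = 0.0284091 per minute.
Memoryless: the residual past 50 is again Exp(λ).
P(22.9 < residual < 56.3) = e^(−λ·22.9) − e^(−λ·56.3) = 0.52175 − 0.20201 ≈ 0.3197.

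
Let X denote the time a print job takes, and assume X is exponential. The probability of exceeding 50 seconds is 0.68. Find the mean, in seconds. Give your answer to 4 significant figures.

e^(−λ·50) = 0.68 ⇒ λ = −ln(0.68)/50 = 0.00771325.
Mean = 1/λ = 129.647 seconds.

129.6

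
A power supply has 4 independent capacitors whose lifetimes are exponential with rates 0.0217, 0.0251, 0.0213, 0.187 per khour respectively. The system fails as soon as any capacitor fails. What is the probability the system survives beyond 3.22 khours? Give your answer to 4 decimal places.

The time to first failure is exponential with rate Σλ = 0.0217 + 0.0251 + 0.0213 + 0.187 = 0.2551.
P(min > 3.22) = e^(−0.2551·3.22) = e^(−0.82142) ≈ 0.4398.

0.4398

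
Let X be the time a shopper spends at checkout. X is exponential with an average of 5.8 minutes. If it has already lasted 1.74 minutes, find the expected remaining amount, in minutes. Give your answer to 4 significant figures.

5.800

The rate is λ = 1/5.8 = 0.172414 per minute.
By memorylessness, the remaining amount past any threshold is again Exp(λ) with mean 1/λ = 5.8 minutes.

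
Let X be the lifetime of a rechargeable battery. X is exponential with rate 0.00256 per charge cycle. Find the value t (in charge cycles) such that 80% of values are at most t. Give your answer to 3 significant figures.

629

Set 1 − e^(−λt) = 0.8, so t = −ln(0.2)/λ = 1.6094/0.00256 ≈ 628.687 charge cycles.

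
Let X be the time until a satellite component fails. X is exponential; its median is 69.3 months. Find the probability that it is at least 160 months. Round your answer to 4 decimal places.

0.2018

For an exponential, median = ln(2)/λ, so λ = ln 2 / 69.3 = 0.0100021 per month.
P(X > 160) = e^(−λ·160) = e^(−1.6003) ≈ 0.2018.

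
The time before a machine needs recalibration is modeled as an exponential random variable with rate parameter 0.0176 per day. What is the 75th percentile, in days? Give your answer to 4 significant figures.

Set 1 − e^(−λt) = 0.75, so t = −ln(0.25)/λ = 1.3863/0.0176 ≈ 78.7667 days.

78.77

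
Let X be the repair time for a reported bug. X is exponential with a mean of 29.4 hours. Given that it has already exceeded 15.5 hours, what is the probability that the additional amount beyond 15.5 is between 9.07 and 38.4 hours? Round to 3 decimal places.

The rate is λ = 1/29.4 = 0.0340136 per hour.
Memoryless: the residual past 15.5 is again Exp(λ).
P(9.07 < residual < 38.4) = e^(−λ·9.07) − e^(−λ·38.4) = 0.73455 − 0.27087 ≈ 0.464.

0.464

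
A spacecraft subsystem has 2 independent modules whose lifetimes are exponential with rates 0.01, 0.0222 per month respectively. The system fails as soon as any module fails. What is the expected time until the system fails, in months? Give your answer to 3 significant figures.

The time to first failure is exponential with rate Σλ = 0.01 + 0.0222 = 0.0322.
E[min] = 1/Σλ = 1/0.0322 = 31.0559 months.

31.1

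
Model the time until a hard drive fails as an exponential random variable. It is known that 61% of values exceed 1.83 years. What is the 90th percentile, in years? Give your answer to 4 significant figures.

8.525

e^(−λ·1.83) = 0.61 ⇒ λ = −ln(0.61)/1.83 = 0.270107.
90th percentile: 1 − e^(−λt) = 0.9, t = −ln(0.1)/λ = 8.52471 years.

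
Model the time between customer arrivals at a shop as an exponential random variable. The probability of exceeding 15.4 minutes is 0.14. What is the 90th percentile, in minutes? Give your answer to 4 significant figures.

18.04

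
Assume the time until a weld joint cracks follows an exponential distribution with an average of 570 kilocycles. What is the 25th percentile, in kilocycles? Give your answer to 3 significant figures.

164

The rate is λ = 1/570 = 0.00175439 per kilocycle.
Set 1 − e^(−λt) = 0.25, so t = −ln(0.75)/λ = 0.28768/0.00175439 ≈ 163.979 kilocycles.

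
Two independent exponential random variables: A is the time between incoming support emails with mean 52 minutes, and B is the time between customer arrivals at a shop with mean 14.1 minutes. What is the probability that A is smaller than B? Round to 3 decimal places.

0.213

λ_1 = 1/52 = 0.0192308, λ_2 = 1/14.1 = 0.070922.
For independent exponentials, P(A < B) = λ_1/(λ_1+λ_2) = 0.0192308/0.0901528 ≈ 0.213.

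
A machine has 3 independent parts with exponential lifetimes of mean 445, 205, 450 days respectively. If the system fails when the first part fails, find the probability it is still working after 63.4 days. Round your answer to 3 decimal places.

The first failure time is exponential with rate Σλ_i = 1/445 + 1/205 + 1/450 = 0.00934746 per day.
P(min > 63.4) = e^(−0.00934746·63.4) = e^(−0.59263) ≈ 0.553.

0.553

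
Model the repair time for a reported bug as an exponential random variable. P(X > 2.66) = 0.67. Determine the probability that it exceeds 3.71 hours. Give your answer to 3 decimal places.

0.572

e^(−λ·2.66) = 0.67 ⇒ λ = −ln(0.67)/2.66 = 0.150555.
P(X > 3.71) = e^(−0.150555·3.71) = e^(−0.55856) ≈ 0.572.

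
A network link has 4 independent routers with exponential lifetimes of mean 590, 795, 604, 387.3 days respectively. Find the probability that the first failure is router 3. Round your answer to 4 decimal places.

0.2303

Rates: λ_i = 1/mean_i → 0.00169492, 0.00125786, 0.00165563, 0.00258198; Σλ = 0.00719038.
P(router 3 first) = λ_3/Σλ = 0.00165563/0.00719038 ≈ 0.2303.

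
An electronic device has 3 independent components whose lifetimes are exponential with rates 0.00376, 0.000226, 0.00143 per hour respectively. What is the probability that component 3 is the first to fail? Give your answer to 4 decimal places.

0.2640

The time to first failure is exponential with rate Σλ = 0.00376 + 0.000226 + 0.00143 = 0.005416.
P(component 3 first) = λ_3/Σλ = 0.00143/0.005416 ≈ 0.2640.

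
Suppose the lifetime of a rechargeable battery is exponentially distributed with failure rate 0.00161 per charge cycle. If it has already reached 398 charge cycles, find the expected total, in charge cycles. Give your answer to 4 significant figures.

1019

By memorylessness, E[X | X > 398] = 398 + 1/λ = 398 + 621.118 = 1019.12 charge cycles.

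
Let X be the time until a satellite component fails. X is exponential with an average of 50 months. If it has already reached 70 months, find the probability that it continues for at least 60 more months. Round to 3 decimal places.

The rate is λ = 1/50 = 0.02 per month.
The exponential is memoryless, so the remaining time is again Exp(λ): the condition X > 70 is irrelevant.
P(X > 60) = e^(−1.2) ≈ 0.301.

0.301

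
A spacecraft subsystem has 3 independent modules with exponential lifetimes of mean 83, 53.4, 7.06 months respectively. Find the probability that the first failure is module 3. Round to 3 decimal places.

0.822

Rates: λ_i = 1/mean_i → 0.0120482, 0.0187266, 0.141643; Σλ = 0.172418.
P(module 3 first) = λ_3/Σλ = 0.141643/0.172418 ≈ 0.822.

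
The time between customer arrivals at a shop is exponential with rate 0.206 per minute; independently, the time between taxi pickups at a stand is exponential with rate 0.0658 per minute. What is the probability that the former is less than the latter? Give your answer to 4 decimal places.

λ_1 = 0.206, λ_2 = 0.0658.
For independent exponentials, P(the former < the latter) = λ_1/(λ_1+λ_2) = 0.206/0.2718 ≈ 0.7579.

0.7579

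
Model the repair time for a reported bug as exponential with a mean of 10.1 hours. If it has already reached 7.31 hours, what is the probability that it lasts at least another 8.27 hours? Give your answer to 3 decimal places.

The rate is λ = 1/10.1 = 0.0990099 per hour.
P(X > s+t | X > s) = e^(−λ(s+t))/e^(−λs) = e^(−λt), independent of s = 7.31.
P(X > 8.27) = e^(−0.81881) ≈ 0.441.

0.441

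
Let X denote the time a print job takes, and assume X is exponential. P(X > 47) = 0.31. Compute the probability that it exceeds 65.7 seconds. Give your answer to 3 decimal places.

e^(−λ·47) = 0.31 ⇒ λ = −ln(0.31)/47 = 0.0249188.
P(X > 65.7) = e^(−0.0249188·65.7) = e^(−1.6372) ≈ 0.195.

0.195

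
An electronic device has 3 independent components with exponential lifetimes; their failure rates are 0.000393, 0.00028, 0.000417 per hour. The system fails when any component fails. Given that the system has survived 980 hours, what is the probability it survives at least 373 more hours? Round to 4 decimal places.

Time to first failure ~ Exp(Σλ) with Σλ = 0.00109.
By memorylessness, P(T > 980+373 | T > 980) = P(T > 373) = e^(−0.00109·373) ≈ 0.6659.

0.6659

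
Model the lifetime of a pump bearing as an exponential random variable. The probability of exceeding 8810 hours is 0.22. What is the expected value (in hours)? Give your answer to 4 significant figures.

e^(−λ·8810) = 0.22 ⇒ λ = −ln(0.22)/8810 = 0.000171865.
Mean = 1/λ = 5818.53 hours.

5819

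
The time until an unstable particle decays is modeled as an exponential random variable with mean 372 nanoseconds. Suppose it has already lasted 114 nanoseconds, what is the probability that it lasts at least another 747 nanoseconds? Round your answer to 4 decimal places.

The rate is λ = 1/372 = 0.00268817 per nanosecond.
The exponential is memoryless, so the remaining time is again Exp(λ): the condition X > 114 is irrelevant.
P(X > 747) = e^(−2.0081) ≈ 0.1342.

0.1342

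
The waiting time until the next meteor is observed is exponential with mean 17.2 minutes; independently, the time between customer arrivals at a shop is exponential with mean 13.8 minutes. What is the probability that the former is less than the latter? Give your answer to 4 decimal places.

0.4452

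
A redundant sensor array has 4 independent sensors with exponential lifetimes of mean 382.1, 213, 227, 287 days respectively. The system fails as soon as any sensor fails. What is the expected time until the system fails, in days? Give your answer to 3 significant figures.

The first failure time is exponential with rate Σλ_i = 1/382.1 + 1/213 + 1/227 + 1/287 = 0.0152016 per day.
E[min] = 1/Σλ = 1/0.0152016 = 65.7827 days.

65.8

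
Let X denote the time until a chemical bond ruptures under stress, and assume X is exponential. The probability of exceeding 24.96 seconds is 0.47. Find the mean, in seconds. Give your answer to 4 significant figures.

e^(−λ·24.96) = 0.47 ⇒ λ = −ln(0.47)/24.96 = 0.0302493.
Mean = 1/λ = 33.0586 seconds.

33.06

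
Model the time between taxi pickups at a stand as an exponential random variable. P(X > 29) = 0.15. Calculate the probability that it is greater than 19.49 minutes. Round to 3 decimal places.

0.279

e^(−λ·29) = 0.15 ⇒ λ = −ln(0.15)/29 = 0.0654179.
P(X > 19.49) = e^(−0.0654179·19.49) = e^(−1.275) ≈ 0.279.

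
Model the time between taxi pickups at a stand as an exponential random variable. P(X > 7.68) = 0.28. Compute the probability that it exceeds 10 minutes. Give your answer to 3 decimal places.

0.191

e^(−λ·7.68) = 0.28 ⇒ λ = −ln(0.28)/7.68 = 0.165751.
P(X > 10) = e^(−0.165751·10) = e^(−1.6575) ≈ 0.191.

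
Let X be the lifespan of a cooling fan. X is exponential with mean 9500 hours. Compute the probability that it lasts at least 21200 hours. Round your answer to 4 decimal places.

The rate is λ = 1/9500 = 0.000105263 per hour.
P(X > 21200) = e^(−λ·21200) = e^(−2.2316) ≈ 0.1074.

0.1074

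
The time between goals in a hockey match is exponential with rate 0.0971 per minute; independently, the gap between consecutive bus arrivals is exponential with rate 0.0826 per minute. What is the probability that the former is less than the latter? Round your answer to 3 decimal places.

0.540

λ_1 = 0.0971, λ_2 = 0.0826.
For independent exponentials, P(the former < the latter) = λ_1/(λ_1+λ_2) = 0.0971/0.1797 ≈ 0.540.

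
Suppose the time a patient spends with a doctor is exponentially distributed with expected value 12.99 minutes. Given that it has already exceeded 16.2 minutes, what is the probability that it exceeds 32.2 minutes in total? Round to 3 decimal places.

0.292

The rate is λ = 1/12.99 = 0.0769823 per minute.
The exponential is memoryless, so the remaining time is again Exp(λ): the condition X > 16.2 is irrelevant.
P(X > 16) = e^(−1.2317) ≈ 0.292.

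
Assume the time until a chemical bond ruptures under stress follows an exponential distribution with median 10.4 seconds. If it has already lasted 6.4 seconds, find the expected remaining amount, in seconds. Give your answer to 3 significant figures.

15.0

For an exponential, median = ln(2)/λ, so λ = ln 2 / 10.4 = 0.0666488 per second.
By memorylessness, the remaining amount past any threshold is again Exp(λ) with mean 1/λ = 15.004 seconds.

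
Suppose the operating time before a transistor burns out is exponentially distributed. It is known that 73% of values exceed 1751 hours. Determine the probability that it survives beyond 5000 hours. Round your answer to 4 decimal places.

0.4071

e^(−λ·1751) = 0.73 ⇒ λ = −ln(0.73)/1751 = 0.000179732.
P(X > 5000) = e^(−0.000179732·5000) = e^(−0.89866) ≈ 0.4071.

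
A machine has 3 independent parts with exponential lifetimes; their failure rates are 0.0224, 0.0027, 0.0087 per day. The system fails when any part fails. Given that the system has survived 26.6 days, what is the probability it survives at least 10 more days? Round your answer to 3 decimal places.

Time to first failure ~ Exp(Σλ) with Σλ = 0.0338.
By memorylessness, P(T > 26.6+10 | T > 26.6) = P(T > 10) = e^(−0.0338·10) ≈ 0.713.

0.713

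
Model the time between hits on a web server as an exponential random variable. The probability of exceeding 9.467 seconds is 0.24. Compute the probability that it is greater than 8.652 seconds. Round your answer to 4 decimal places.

0.2714

e^(−λ·9.467) = 0.24 ⇒ λ = −ln(0.24)/9.467 = 0.150746.
P(X > 8.652) = e^(−0.150746·8.652) = e^(−1.3043) ≈ 0.2714.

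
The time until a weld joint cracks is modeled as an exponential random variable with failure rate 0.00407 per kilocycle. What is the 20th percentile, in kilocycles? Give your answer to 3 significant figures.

54.8

Set 1 − e^(−λt) = 0.2, so t = −ln(0.8)/λ = 0.22314/0.00407 ≈ 54.8264 kilocycles.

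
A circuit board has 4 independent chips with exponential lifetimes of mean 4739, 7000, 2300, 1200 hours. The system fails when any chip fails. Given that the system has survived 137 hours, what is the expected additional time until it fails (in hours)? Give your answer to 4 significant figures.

616.5

First-failure rate Σλ = 1/4739 + 1/7000 + 1/2300 + 1/1200 = 0.00162199.
By memorylessness the expected residual is 1/Σλ = 616.527 hours, regardless of the 137 already elapsed.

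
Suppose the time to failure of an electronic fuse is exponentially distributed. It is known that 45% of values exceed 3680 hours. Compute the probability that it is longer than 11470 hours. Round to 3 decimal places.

0.083

e^(−λ·3680) = 0.45 ⇒ λ = −ln(0.45)/3680 = 0.000216986.
P(X > 11470) = e^(−0.000216986·11470) = e^(−2.4888) ≈ 0.083.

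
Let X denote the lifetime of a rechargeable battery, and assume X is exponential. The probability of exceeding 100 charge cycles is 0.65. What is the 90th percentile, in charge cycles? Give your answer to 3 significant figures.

e^(−λ·100) = 0.65 ⇒ λ = −ln(0.65)/100 = 0.00430783.
90th percentile: 1 − e^(−λt) = 0.9, t = −ln(0.1)/λ = 534.512 charge cycles.

535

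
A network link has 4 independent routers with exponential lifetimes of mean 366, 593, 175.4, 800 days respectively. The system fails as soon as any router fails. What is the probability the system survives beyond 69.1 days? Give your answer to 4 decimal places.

0.4558

The first failure time is exponential with rate Σλ_i = 1/366 + 1/593 + 1/175.4 + 1/800 = 0.0113698 per day.
P(min > 69.1) = e^(−0.0113698·69.1) = e^(−0.78566) ≈ 0.4558.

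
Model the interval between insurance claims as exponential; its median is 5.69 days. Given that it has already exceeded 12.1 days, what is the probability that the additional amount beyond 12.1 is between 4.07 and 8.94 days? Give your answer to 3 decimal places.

For an exponential, median = ln(2)/λ, so λ = ln 2 / 5.69 = 0.121818 per day.
Memoryless: the residual past 12.1 is again Exp(λ).
P(4.07 < residual < 8.94) = e^(−λ·4.07) − e^(−λ·8.94) = 0.60908 − 0.33653 ≈ 0.273.

0.273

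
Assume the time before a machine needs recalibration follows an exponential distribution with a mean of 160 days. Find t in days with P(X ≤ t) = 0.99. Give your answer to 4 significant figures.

736.8

The rate is λ = 1/160 = 0.00625 per day.
Set 1 − e^(−λt) = 0.99, so t = −ln(0.01)/λ = 4.6052/0.00625 ≈ 736.827 days.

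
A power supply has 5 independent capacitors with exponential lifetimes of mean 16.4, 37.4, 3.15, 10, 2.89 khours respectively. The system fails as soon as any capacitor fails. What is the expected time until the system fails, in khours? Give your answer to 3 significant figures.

1.17

The first failure time is exponential with rate Σλ_i = 1/16.4 + 1/37.4 + 1/3.15 + 1/10 + 1/2.89 = 0.851195 per khour.
E[min] = 1/Σλ = 1/0.851195 = 1.17482 khours.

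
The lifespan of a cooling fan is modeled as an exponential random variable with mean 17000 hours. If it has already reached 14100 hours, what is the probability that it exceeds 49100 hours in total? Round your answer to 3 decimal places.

The rate is λ = 1/17000 = 0.0000588235 per hour.
By the memoryless property, P(X > 14100+35000 | X > 14100) = P(X > 35000).
P(X > 35000) = e^(−2.0588) ≈ 0.128.

0.128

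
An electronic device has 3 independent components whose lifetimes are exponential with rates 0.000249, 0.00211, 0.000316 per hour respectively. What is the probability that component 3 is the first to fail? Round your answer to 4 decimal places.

The time to first failure is exponential with rate Σλ = 0.000249 + 0.00211 + 0.000316 = 0.002675.
P(component 3 first) = λ_3/Σλ = 0.000316/0.002675 ≈ 0.1181.

0.1181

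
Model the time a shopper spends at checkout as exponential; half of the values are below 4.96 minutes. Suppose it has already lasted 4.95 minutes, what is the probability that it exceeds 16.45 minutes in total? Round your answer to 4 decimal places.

For an exponential, median = ln(2)/λ, so λ = ln 2 / 4.96 = 0.139747 per minute.
P(X > s+t | X > s) = e^(−λ(s+t))/e^(−λs) = e^(−λt), independent of s = 4.95.
P(X > 11.5) = e^(−1.6071) ≈ 0.2005.

0.2005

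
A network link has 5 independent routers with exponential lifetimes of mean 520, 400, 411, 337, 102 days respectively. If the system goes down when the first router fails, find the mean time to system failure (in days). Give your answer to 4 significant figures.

The first failure time is exponential with rate Σλ_i = 1/520 + 1/400 + 1/411 + 1/337 + 1/102 = 0.0196274 per day.
E[min] = 1/Σλ = 1/0.0196274 = 50.9491 days.

50.95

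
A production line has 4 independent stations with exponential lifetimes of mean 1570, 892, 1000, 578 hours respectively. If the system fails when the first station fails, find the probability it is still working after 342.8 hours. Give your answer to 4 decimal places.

The first failure time is exponential with rate Σλ_i = 1/1570 + 1/892 + 1/1000 + 1/578 = 0.00448812 per hour.
P(min > 342.8) = e^(−0.00448812·342.8) = e^(−1.5385) ≈ 0.2147.

0.2147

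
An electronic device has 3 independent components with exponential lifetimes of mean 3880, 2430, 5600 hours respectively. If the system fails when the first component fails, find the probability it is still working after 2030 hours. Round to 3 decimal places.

0.179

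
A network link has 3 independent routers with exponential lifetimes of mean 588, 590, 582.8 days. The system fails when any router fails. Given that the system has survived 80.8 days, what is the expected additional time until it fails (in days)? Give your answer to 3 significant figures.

196

First-failure rate Σλ = 1/588 + 1/590 + 1/582.8 = 0.00511145.
By memorylessness the expected residual is 1/Σλ = 195.639 days, regardless of the 80.8 already elapsed.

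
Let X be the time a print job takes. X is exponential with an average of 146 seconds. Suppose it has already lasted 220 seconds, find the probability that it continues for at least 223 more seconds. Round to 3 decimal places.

The rate is λ = 1/146 = 0.00684932 per second.
The exponential is memoryless, so the remaining time is again Exp(λ): the condition X > 220 is irrelevant.
P(X > 223) = e^(−1.5274) ≈ 0.217.

0.217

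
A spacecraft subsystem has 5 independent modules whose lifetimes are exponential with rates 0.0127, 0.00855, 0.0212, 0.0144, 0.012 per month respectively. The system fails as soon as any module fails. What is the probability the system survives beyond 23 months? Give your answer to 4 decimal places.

0.2052

The time to first failure is exponential with rate Σλ = 0.0127 + 0.00855 + 0.0212 + 0.0144 + 0.012 = 0.06885.
P(min > 23) = e^(−0.06885·23) = e^(−1.5835) ≈ 0.2052.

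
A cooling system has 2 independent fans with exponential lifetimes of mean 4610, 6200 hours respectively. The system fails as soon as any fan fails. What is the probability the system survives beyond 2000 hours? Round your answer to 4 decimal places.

0.4693

The first failure time is exponential with rate Σλ_i = 1/4610 + 1/6200 = 0.00037821 per hour.
P(min > 2000) = e^(−0.00037821·2000) = e^(−0.75642) ≈ 0.4693.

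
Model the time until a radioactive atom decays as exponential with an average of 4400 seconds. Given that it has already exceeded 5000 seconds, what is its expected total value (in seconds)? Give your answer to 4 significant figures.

9400

The rate is λ = 1/4400 = 0.000227273 per second.
By memorylessness, E[X | X > 5000] = 5000 + 1/λ = 5000 + 4400 = 9400 seconds.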